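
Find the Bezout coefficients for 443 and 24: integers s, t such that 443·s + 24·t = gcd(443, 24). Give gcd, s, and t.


Euclidean algorithm on (443, 24) — divide until remainder is 0:
  443 = 18 · 24 + 11
  24 = 2 · 11 + 2
  11 = 5 · 2 + 1
  2 = 2 · 1 + 0
gcd(443, 24) = 1.
Track Bezout coefficients alongside the remainders: start with r₀ = 443 = a·1 + b·0 (s = 1, t = 0) and r₁ = 24 = a·0 + b·1 (s = 0, t = 1); each new remainder r_{k+1} = r_{k-1} − q_k·r_k inherits s_{k+1} = s_{k-1} − q_k·s_k, t_{k+1} = t_{k-1} − q_k·t_k, so r_k = a·s_k + b·t_k at every step:
  q = 18: r = 11, s = 1 − 18·0 = 1, t = 0 − 18·1 = -18  (check: 443·1 + 24·(-18) = 11)
  q = 2: r = 2, s = 0 − 2·1 = -2, t = 1 − 2·(-18) = 37  (check: 443·(-2) + 24·37 = 2)
  q = 5: r = 1, s = 1 − 5·(-2) = 11, t = -18 − 5·37 = -203  (check: 443·11 + 24·(-203) = 1)
The row with r = 1 (the gcd) gives the Bezout coefficients s = 11, t = -203.
Result: 443 · (11) + 24 · (-203) = 1.

gcd(443, 24) = 1; s = 11, t = -203 (check: 443·11 + 24·(-203) = 1).


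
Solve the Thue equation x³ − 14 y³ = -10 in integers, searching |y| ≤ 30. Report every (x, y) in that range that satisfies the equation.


The equation is x³ - 14y³ = -10. For fixed y, x³ = 14·y³ − 10, so a solution requires the RHS to be a perfect cube.
Strategy: iterate y from -30 to 30, compute RHS = 14·y³ − 10, and check whether it is a (positive or negative) perfect cube.
Check small values of y:
  y = 0: RHS = -10 is not a perfect cube.
  y = 1: RHS = 4 is not a perfect cube.
  y = -1: RHS = -24 is not a perfect cube.
  y = 2: RHS = 102 is not a perfect cube.
  y = -2: RHS = -122 is not a perfect cube.
  y = 3: RHS = 368 is not a perfect cube.
  y = -3: RHS = -388 is not a perfect cube.
Continuing the search up to |y| = 30 finds no solutions either.
No (x, y) in the scanned range satisfies the equation.

No integer solutions with |y| ≤ 30.


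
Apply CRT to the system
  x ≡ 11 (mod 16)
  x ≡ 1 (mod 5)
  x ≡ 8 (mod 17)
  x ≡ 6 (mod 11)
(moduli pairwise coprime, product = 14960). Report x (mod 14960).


Product of moduli M = 16 · 5 · 17 · 11 = 14960.
Merge one congruence at a time:
  Start: x ≡ 11 (mod 16).
  Combine with x ≡ 1 (mod 5); new modulus lcm = 80.
    Write x = 11 + 16·t and substitute into x ≡ 1 (mod 5): 16·t ≡ 1 − 11 = -10 (mod 5).
    Reduce coefficients mod 5: 1·t ≡ 0 (mod 5).
    So t ≡ 0 (mod 5).
    Then x = 11 + 16·0 = 11, valid modulo lcm(16, 5) = 80: x ≡ 11 (mod 80).
  Combine with x ≡ 8 (mod 17); new modulus lcm = 1360.
    Write x = 11 + 80·t and substitute into x ≡ 8 (mod 17): 80·t ≡ 8 − 11 = -3 (mod 17).
    Reduce coefficients mod 17: 12·t ≡ 14 (mod 17).
    The inverse of 12 mod 17 is 10 (since 12·10 = 120 = 7·17 + 1), so t ≡ 10·14 = 140 ≡ 4 (mod 17).
    Then x = 11 + 80·4 = 331, valid modulo lcm(80, 17) = 1360: x ≡ 331 (mod 1360).
  Combine with x ≡ 6 (mod 11); new modulus lcm = 14960.
    Write x = 331 + 1360·t and substitute into x ≡ 6 (mod 11): 1360·t ≡ 6 − 331 = -325 (mod 11).
    Reduce coefficients mod 11: 7·t ≡ 5 (mod 11).
    The inverse of 7 mod 11 is 8 (since 7·8 = 56 = 5·11 + 1), so t ≡ 8·5 = 40 ≡ 7 (mod 11).
    Then x = 331 + 1360·7 = 9851, valid modulo lcm(1360, 11) = 14960: x ≡ 9851 (mod 14960).
Verify against each original: 9851 mod 16 = 11, 9851 mod 5 = 1, 9851 mod 17 = 8, 9851 mod 11 = 6.

x ≡ 9851 (mod 14960).


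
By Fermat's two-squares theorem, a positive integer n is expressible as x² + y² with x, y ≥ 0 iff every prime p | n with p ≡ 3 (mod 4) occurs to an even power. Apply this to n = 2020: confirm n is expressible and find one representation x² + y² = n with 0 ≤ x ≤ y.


Step 1: Factor n = 2020 = 2^2 · 5 · 101.
Step 2: Check the mod-4 condition on each prime factor: 2 = 2 (special); 5 ≡ 1 (mod 4), exponent 1; 101 ≡ 1 (mod 4), exponent 1.
All primes ≡ 3 (mod 4) appear to even exponent (or don't appear), so by the two-squares theorem n IS expressible as a sum of two squares.
Step 3: Build a representation. Group n = k² · m with k = 2 and m = 5 · 101 = 505 (a product of primes ≡ 1 (mod 4)); a representation of m scales to one of n via (k·x)² + (k·y)² = k²(x² + y²). Each prime p ≡ 1 (mod 4) is itself a sum of two squares; find a² by testing p − a² for a perfect square:
  5: 5 − 1² = 4 = 2² ⇒ 5 = 1² + 2².
  101: 101 − 1² = 100 = 10² ⇒ 101 = 1² + 10².
  Combine using the Brahmagupta–Fibonacci identity (a² + b²)(c² + d²) = (ac − bd)² + (ad + bc)² = (ac + bd)² + (ad − bc)²:
  5 · 101 = 505: from (1² + 2²)(1² + 10²), take (1·1 − 2·10, 1·10 + 2·1) = (1 − 20, 10 + 2) = (-19, 12); dropping signs (only squares matter) gives (19, 12); check 19² + 12² = 361 + 144 = 505 ✓.
  Scale by k = 2: (2·19, 2·12) = (38, 24).
Step 4: Order so x ≤ y and verify: 24² + 38² = 576 + 1444 = 2020 = n. ✓

n = 2020 = 24² + 38² (one valid representation with x ≤ y).


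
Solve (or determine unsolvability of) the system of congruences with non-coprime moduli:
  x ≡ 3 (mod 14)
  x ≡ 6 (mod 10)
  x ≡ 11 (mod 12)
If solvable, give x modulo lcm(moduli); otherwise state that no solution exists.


Moduli 14, 10, 12 are not pairwise coprime, so CRT works modulo lcm(m_i) when all pairwise compatibility conditions hold.
Pairwise compatibility: gcd(m_i, m_j) must divide a_i - a_j for every pair.
Merge one congruence at a time:
  Start: x ≡ 3 (mod 14).
  Combine with x ≡ 6 (mod 10): gcd(14, 10) = 2, and 6 - 3 = 3 is NOT divisible by 2.
    ⇒ system is inconsistent (no integer solution).

No solution (the system is inconsistent).


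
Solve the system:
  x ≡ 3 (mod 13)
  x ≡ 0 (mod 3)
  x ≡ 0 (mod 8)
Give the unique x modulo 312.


Moduli 13, 3, 8 are pairwise coprime; by CRT there is a unique solution modulo M = 13 · 3 · 8 = 312.
Solve pairwise, accumulating the modulus:
  Start with x ≡ 3 (mod 13).
  Combine with x ≡ 0 (mod 3): since gcd(13, 3) = 1, we get a unique residue mod 39.
    Write x = 3 + 13·t and substitute into x ≡ 0 (mod 3): 13·t ≡ 0 − 3 = -3 (mod 3).
    Reduce coefficients mod 3: 1·t ≡ 0 (mod 3).
    So t ≡ 0 (mod 3).
    Then x = 3 + 13·0 = 3, valid modulo lcm(13, 3) = 39: x ≡ 3 (mod 39).
  Combine with x ≡ 0 (mod 8): since gcd(39, 8) = 1, we get a unique residue mod 312.
    Write x = 3 + 39·t and substitute into x ≡ 0 (mod 8): 39·t ≡ 0 − 3 = -3 (mod 8).
    Reduce coefficients mod 8: 7·t ≡ 5 (mod 8).
    The inverse of 7 mod 8 is 7 (since 7·7 = 49 = 6·8 + 1), so t ≡ 7·5 = 35 ≡ 3 (mod 8).
    Then x = 3 + 39·3 = 120, valid modulo lcm(39, 8) = 312: x ≡ 120 (mod 312).
Verify: 120 mod 13 = 3 ✓, 120 mod 3 = 0 ✓, 120 mod 8 = 0 ✓.

x ≡ 120 (mod 312).


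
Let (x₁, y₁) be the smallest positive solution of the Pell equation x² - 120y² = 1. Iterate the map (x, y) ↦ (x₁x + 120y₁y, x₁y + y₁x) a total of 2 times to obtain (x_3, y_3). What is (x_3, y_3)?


Step 1: Find the fundamental solution (x₁, y₁) of x² - 120y² = 1.
  Expand √120 as a continued fraction. a₀ = ⌊√120⌋ = 10; iterate m_{k+1} = d_k·a_k − m_k, d_{k+1} = (120 − m_{k+1}²)/d_k, a_{k+1} = ⌊(a₀ + m_{k+1})/d_{k+1}⌋ (starting m₀ = 0, d₀ = 1), with convergents p_k = a_k·p_{k-1} + p_{k-2}, q_k = a_k·q_{k-1} + q_{k-2} (p₋₁ = 1, q₋₁ = 0):
  k = 0: a₀ = 10; p₀/q₀ = 10/1; p₀² − 120·q₀² = 100 − 120 = -20.
  k = 1: m = 10, d = 20, a = ⌊(10 + 10)/20⌋ = 1; p/q = (1·10 + 1)/(1·1 + 0) = 11/1; p² − 120·q² = 121 − 120 = 1.
  The first convergent with p² − 120·q² = 1 gives the fundamental solution (x₁, y₁) = (11, 1).
Step 2: Apply the recurrence (x_{n+1}, y_{n+1}) = (x₁x_n + 120y₁y_n, x₁y_n + y₁x_n) repeatedly.
  From (x_1, y_1) = (11, 1): x_2 = 11·11 + 120·1·1 = 241; y_2 = 11·1 + 1·11 = 22.
  From (x_2, y_2) = (241, 22): x_3 = 11·241 + 120·1·22 = 5291; y_3 = 11·22 + 1·241 = 483.
Step 3: Verify x_3² - 120·y_3² = 27994681 - 27994680 = 1 (should be 1). ✓

(x_1, y_1) = (11, 1); (x_3, y_3) = (5291, 483).


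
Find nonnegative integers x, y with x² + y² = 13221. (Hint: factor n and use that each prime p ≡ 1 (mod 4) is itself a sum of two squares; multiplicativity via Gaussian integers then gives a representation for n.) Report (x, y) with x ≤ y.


Step 1: Factor n = 13221 = 3^2 · 13 · 113.
Step 2: Check the mod-4 condition on each prime factor: 3 ≡ 3 (mod 4), exponent 2 (must be even); 13 ≡ 1 (mod 4), exponent 1; 113 ≡ 1 (mod 4), exponent 1.
All primes ≡ 3 (mod 4) appear to even exponent (or don't appear), so by the two-squares theorem n IS expressible as a sum of two squares.
Step 3: Build a representation. Group n = k² · m with k = 3 and m = 13 · 113 = 1469 (a product of primes ≡ 1 (mod 4)); a representation of m scales to one of n via (k·x)² + (k·y)² = k²(x² + y²). Each prime p ≡ 1 (mod 4) is itself a sum of two squares; find a² by testing p − a² for a perfect square:
  13: 13 − 1² = 12, 13 − 2² = 9 = 3² ⇒ 13 = 2² + 3².
  113: 113 − 1² = 112, 113 − 2² = 109, 113 − 3² = 104, 113 − 4² = 97, 113 − 5² = 88, 113 − 6² = 77, 113 − 7² = 64 = 8² ⇒ 113 = 7² + 8².
  Combine using the Brahmagupta–Fibonacci identity (a² + b²)(c² + d²) = (ac − bd)² + (ad + bc)² = (ac + bd)² + (ad − bc)²:
  13 · 113 = 1469: from (2² + 3²)(7² + 8²), take (2·7 − 3·8, 2·8 + 3·7) = (14 − 24, 16 + 21) = (-10, 37); dropping signs (only squares matter) gives (10, 37); check 10² + 37² = 100 + 1369 = 1469 ✓.
  Scale by k = 3: (3·10, 3·37) = (30, 111).
Step 4: Order so x ≤ y and verify: 30² + 111² = 900 + 12321 = 13221 = n. ✓

n = 13221 = 30² + 111² (one valid representation with x ≤ y).


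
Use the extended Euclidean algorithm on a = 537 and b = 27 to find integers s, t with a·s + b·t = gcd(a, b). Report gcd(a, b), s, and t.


Euclidean algorithm on (537, 27) — divide until remainder is 0:
  537 = 19 · 27 + 24
  27 = 1 · 24 + 3
  24 = 8 · 3 + 0
gcd(537, 27) = 3.
Track Bezout coefficients alongside the remainders: start with r₀ = 537 = a·1 + b·0 (s = 1, t = 0) and r₁ = 27 = a·0 + b·1 (s = 0, t = 1); each new remainder r_{k+1} = r_{k-1} − q_k·r_k inherits s_{k+1} = s_{k-1} − q_k·s_k, t_{k+1} = t_{k-1} − q_k·t_k, so r_k = a·s_k + b·t_k at every step:
  q = 19: r = 24, s = 1 − 19·0 = 1, t = 0 − 19·1 = -19  (check: 537·1 + 27·(-19) = 24)
  q = 1: r = 3, s = 0 − 1·1 = -1, t = 1 − 1·(-19) = 20  (check: 537·(-1) + 27·20 = 3)
The row with r = 3 (the gcd) gives the Bezout coefficients s = -1, t = 20.
Result: 537 · (-1) + 27 · (20) = 3.

gcd(537, 27) = 3; s = -1, t = 20 (check: 537·(-1) + 27·20 = 3).


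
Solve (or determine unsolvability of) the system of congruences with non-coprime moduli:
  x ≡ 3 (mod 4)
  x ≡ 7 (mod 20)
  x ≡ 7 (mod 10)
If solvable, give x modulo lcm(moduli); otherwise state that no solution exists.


Moduli 4, 20, 10 are not pairwise coprime, so CRT works modulo lcm(m_i) when all pairwise compatibility conditions hold.
Pairwise compatibility: gcd(m_i, m_j) must divide a_i - a_j for every pair.
Merge one congruence at a time:
  Start: x ≡ 3 (mod 4).
  Combine with x ≡ 7 (mod 20): gcd(4, 20) = 4; 7 - 3 = 4, which IS divisible by 4, so compatible.
    Write x = 3 + 4·t and substitute into x ≡ 7 (mod 20): 4·t ≡ 7 − 3 = 4 (mod 20).
    Divide the congruence (and modulus) by g = 4: 1·t ≡ 1 (mod 5).
    So t ≡ 1 (mod 5).
    Then x = 3 + 4·1 = 7, valid modulo lcm(4, 20) = 20: x ≡ 7 (mod 20).
  Combine with x ≡ 7 (mod 10): gcd(20, 10) = 10; 7 - 7 = 0, which IS divisible by 10, so compatible.
    Write x = 7 + 20·t and substitute into x ≡ 7 (mod 10): 20·t ≡ 7 − 7 = 0 (mod 10).
    Divide the congruence (and modulus) by g = 10: 2·t ≡ 0 (mod 1).
    Modulo 1 every t works; take t = 0.
    Then x = 7 + 20·0 = 7, valid modulo lcm(20, 10) = 20: x ≡ 7 (mod 20).
Verify: 7 mod 4 = 3, 7 mod 20 = 7, 7 mod 10 = 7.

x ≡ 7 (mod 20).


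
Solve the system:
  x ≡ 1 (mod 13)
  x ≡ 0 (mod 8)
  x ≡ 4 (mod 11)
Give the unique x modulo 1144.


Moduli 13, 8, 11 are pairwise coprime; by CRT there is a unique solution modulo M = 13 · 8 · 11 = 1144.
Solve pairwise, accumulating the modulus:
  Start with x ≡ 1 (mod 13).
  Combine with x ≡ 0 (mod 8): since gcd(13, 8) = 1, we get a unique residue mod 104.
    Write x = 1 + 13·t and substitute into x ≡ 0 (mod 8): 13·t ≡ 0 − 1 = -1 (mod 8).
    Reduce coefficients mod 8: 5·t ≡ 7 (mod 8).
    The inverse of 5 mod 8 is 5 (since 5·5 = 25 = 3·8 + 1), so t ≡ 5·7 = 35 ≡ 3 (mod 8).
    Then x = 1 + 13·3 = 40, valid modulo lcm(13, 8) = 104: x ≡ 40 (mod 104).
  Combine with x ≡ 4 (mod 11): since gcd(104, 11) = 1, we get a unique residue mod 1144.
    Write x = 40 + 104·t and substitute into x ≡ 4 (mod 11): 104·t ≡ 4 − 40 = -36 (mod 11).
    Reduce coefficients mod 11: 5·t ≡ 8 (mod 11).
    The inverse of 5 mod 11 is 9 (since 5·9 = 45 = 4·11 + 1), so t ≡ 9·8 = 72 ≡ 6 (mod 11).
    Then x = 40 + 104·6 = 664, valid modulo lcm(104, 11) = 1144: x ≡ 664 (mod 1144).
Verify: 664 mod 13 = 1 ✓, 664 mod 8 = 0 ✓, 664 mod 11 = 4 ✓.

x ≡ 664 (mod 1144).


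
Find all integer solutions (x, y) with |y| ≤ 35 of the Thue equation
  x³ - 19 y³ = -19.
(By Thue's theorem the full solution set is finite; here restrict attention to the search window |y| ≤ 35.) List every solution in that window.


The equation is x³ - 19y³ = -19. For fixed y, x³ = 19·y³ − 19, so a solution requires the RHS to be a perfect cube.
Strategy: iterate y from -35 to 35, compute RHS = 19·y³ − 19, and check whether it is a (positive or negative) perfect cube.
Check small values of y:
  y = 0: RHS = -19 is not a perfect cube.
  y = 1: RHS = 0 = (0)³ ⇒ x = 0 works.
  y = -1: RHS = -38 is not a perfect cube.
  y = 2: RHS = 133 is not a perfect cube.
  y = -2: RHS = -171 is not a perfect cube.
  y = 3: RHS = 494 is not a perfect cube.
  y = -3: RHS = -532 is not a perfect cube.
Continuing the search up to |y| = 35 finds no further solutions beyond those listed.
Collected solutions: (0, 1).

Solutions (with |y| ≤ 35): (0, 1).


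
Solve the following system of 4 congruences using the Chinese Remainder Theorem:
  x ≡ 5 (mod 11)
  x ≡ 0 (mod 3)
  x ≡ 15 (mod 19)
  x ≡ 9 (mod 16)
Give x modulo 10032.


Product of moduli M = 11 · 3 · 19 · 16 = 10032.
Merge one congruence at a time:
  Start: x ≡ 5 (mod 11).
  Combine with x ≡ 0 (mod 3); new modulus lcm = 33.
    Write x = 5 + 11·t and substitute into x ≡ 0 (mod 3): 11·t ≡ 0 − 5 = -5 (mod 3).
    Reduce coefficients mod 3: 2·t ≡ 1 (mod 3).
    The inverse of 2 mod 3 is 2 (since 2·2 = 4 = 1·3 + 1), so t ≡ 2·1 = 2 ≡ 2 (mod 3).
    Then x = 5 + 11·2 = 27, valid modulo lcm(11, 3) = 33: x ≡ 27 (mod 33).
  Combine with x ≡ 15 (mod 19); new modulus lcm = 627.
    Write x = 27 + 33·t and substitute into x ≡ 15 (mod 19): 33·t ≡ 15 − 27 = -12 (mod 19).
    Reduce coefficients mod 19: 14·t ≡ 7 (mod 19).
    The inverse of 14 mod 19 is 15 (since 14·15 = 210 = 11·19 + 1), so t ≡ 15·7 = 105 ≡ 10 (mod 19).
    Then x = 27 + 33·10 = 357, valid modulo lcm(33, 19) = 627: x ≡ 357 (mod 627).
  Combine with x ≡ 9 (mod 16); new modulus lcm = 10032.
    Write x = 357 + 627·t and substitute into x ≡ 9 (mod 16): 627·t ≡ 9 − 357 = -348 (mod 16).
    Reduce coefficients mod 16: 3·t ≡ 4 (mod 16).
    The inverse of 3 mod 16 is 11 (since 3·11 = 33 = 2·16 + 1), so t ≡ 11·4 = 44 ≡ 12 (mod 16).
    Then x = 357 + 627·12 = 7881, valid modulo lcm(627, 16) = 10032: x ≡ 7881 (mod 10032).
Verify against each original: 7881 mod 11 = 5, 7881 mod 3 = 0, 7881 mod 19 = 15, 7881 mod 16 = 9.

x ≡ 7881 (mod 10032).


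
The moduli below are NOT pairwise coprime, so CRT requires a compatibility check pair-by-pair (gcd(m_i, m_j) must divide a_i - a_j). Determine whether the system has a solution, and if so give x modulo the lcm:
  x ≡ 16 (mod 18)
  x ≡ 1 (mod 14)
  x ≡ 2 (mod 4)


Moduli 18, 14, 4 are not pairwise coprime, so CRT works modulo lcm(m_i) when all pairwise compatibility conditions hold.
Pairwise compatibility: gcd(m_i, m_j) must divide a_i - a_j for every pair.
Merge one congruence at a time:
  Start: x ≡ 16 (mod 18).
  Combine with x ≡ 1 (mod 14): gcd(18, 14) = 2, and 1 - 16 = -15 is NOT divisible by 2.
    ⇒ system is inconsistent (no integer solution).

No solution (the system is inconsistent).


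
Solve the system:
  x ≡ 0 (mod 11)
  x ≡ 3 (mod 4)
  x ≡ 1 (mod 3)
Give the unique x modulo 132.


Moduli 11, 4, 3 are pairwise coprime; by CRT there is a unique solution modulo M = 11 · 4 · 3 = 132.
Solve pairwise, accumulating the modulus:
  Start with x ≡ 0 (mod 11).
  Combine with x ≡ 3 (mod 4): since gcd(11, 4) = 1, we get a unique residue mod 44.
    Write x = 0 + 11·t and substitute into x ≡ 3 (mod 4): 11·t ≡ 3 − 0 = 3 (mod 4).
    Reduce coefficients mod 4: 3·t ≡ 3 (mod 4).
    The inverse of 3 mod 4 is 3 (since 3·3 = 9 = 2·4 + 1), so t ≡ 3·3 = 9 ≡ 1 (mod 4).
    Then x = 0 + 11·1 = 11, valid modulo lcm(11, 4) = 44: x ≡ 11 (mod 44).
  Combine with x ≡ 1 (mod 3): since gcd(44, 3) = 1, we get a unique residue mod 132.
    Write x = 11 + 44·t and substitute into x ≡ 1 (mod 3): 44·t ≡ 1 − 11 = -10 (mod 3).
    Reduce coefficients mod 3: 2·t ≡ 2 (mod 3).
    The inverse of 2 mod 3 is 2 (since 2·2 = 4 = 1·3 + 1), so t ≡ 2·2 = 4 ≡ 1 (mod 3).
    Then x = 11 + 44·1 = 55, valid modulo lcm(44, 3) = 132: x ≡ 55 (mod 132).
Verify: 55 mod 11 = 0 ✓, 55 mod 4 = 3 ✓, 55 mod 3 = 1 ✓.

x ≡ 55 (mod 132).


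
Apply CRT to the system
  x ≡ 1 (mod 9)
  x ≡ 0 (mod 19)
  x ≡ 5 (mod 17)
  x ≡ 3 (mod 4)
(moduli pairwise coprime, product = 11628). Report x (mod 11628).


Product of moduli M = 9 · 19 · 17 · 4 = 11628.
Merge one congruence at a time:
  Start: x ≡ 1 (mod 9).
  Combine with x ≡ 0 (mod 19); new modulus lcm = 171.
    Write x = 1 + 9·t and substitute into x ≡ 0 (mod 19): 9·t ≡ 0 − 1 = -1 (mod 19).
    Reduce coefficients mod 19: 9·t ≡ 18 (mod 19).
    The inverse of 9 mod 19 is 17 (since 9·17 = 153 = 8·19 + 1), so t ≡ 17·18 = 306 ≡ 2 (mod 19).
    Then x = 1 + 9·2 = 19, valid modulo lcm(9, 19) = 171: x ≡ 19 (mod 171).
  Combine with x ≡ 5 (mod 17); new modulus lcm = 2907.
    Write x = 19 + 171·t and substitute into x ≡ 5 (mod 17): 171·t ≡ 5 − 19 = -14 (mod 17).
    Reduce coefficients mod 17: 1·t ≡ 3 (mod 17).
    So t ≡ 3 (mod 17).
    Then x = 19 + 171·3 = 532, valid modulo lcm(171, 17) = 2907: x ≡ 532 (mod 2907).
  Combine with x ≡ 3 (mod 4); new modulus lcm = 11628.
    Write x = 532 + 2907·t and substitute into x ≡ 3 (mod 4): 2907·t ≡ 3 − 532 = -529 (mod 4).
    Reduce coefficients mod 4: 3·t ≡ 3 (mod 4).
    The inverse of 3 mod 4 is 3 (since 3·3 = 9 = 2·4 + 1), so t ≡ 3·3 = 9 ≡ 1 (mod 4).
    Then x = 532 + 2907·1 = 3439, valid modulo lcm(2907, 4) = 11628: x ≡ 3439 (mod 11628).
Verify against each original: 3439 mod 9 = 1, 3439 mod 19 = 0, 3439 mod 17 = 5, 3439 mod 4 = 3.

x ≡ 3439 (mod 11628).


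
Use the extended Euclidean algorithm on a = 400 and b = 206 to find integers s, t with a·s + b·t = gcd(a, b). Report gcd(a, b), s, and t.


Euclidean algorithm on (400, 206) — divide until remainder is 0:
  400 = 1 · 206 + 194
  206 = 1 · 194 + 12
  194 = 16 · 12 + 2
  12 = 6 · 2 + 0
gcd(400, 206) = 2.
Track Bezout coefficients alongside the remainders: start with r₀ = 400 = a·1 + b·0 (s = 1, t = 0) and r₁ = 206 = a·0 + b·1 (s = 0, t = 1); each new remainder r_{k+1} = r_{k-1} − q_k·r_k inherits s_{k+1} = s_{k-1} − q_k·s_k, t_{k+1} = t_{k-1} − q_k·t_k, so r_k = a·s_k + b·t_k at every step:
  q = 1: r = 194, s = 1 − 1·0 = 1, t = 0 − 1·1 = -1  (check: 400·1 + 206·(-1) = 194)
  q = 1: r = 12, s = 0 − 1·1 = -1, t = 1 − 1·(-1) = 2  (check: 400·(-1) + 206·2 = 12)
  q = 16: r = 2, s = 1 − 16·(-1) = 17, t = -1 − 16·2 = -33  (check: 400·17 + 206·(-33) = 2)
The row with r = 2 (the gcd) gives the Bezout coefficients s = 17, t = -33.
Result: 400 · (17) + 206 · (-33) = 2.

gcd(400, 206) = 2; s = 17, t = -33 (check: 400·17 + 206·(-33) = 2).


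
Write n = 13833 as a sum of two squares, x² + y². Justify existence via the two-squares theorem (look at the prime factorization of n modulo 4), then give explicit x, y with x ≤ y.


Step 1: Factor n = 13833 = 3^2 · 29 · 53.
Step 2: Check the mod-4 condition on each prime factor: 3 ≡ 3 (mod 4), exponent 2 (must be even); 29 ≡ 1 (mod 4), exponent 1; 53 ≡ 1 (mod 4), exponent 1.
All primes ≡ 3 (mod 4) appear to even exponent (or don't appear), so by the two-squares theorem n IS expressible as a sum of two squares.
Step 3: Build a representation. Group n = k² · m with k = 3 and m = 29 · 53 = 1537 (a product of primes ≡ 1 (mod 4)); a representation of m scales to one of n via (k·x)² + (k·y)² = k²(x² + y²). Each prime p ≡ 1 (mod 4) is itself a sum of two squares; find a² by testing p − a² for a perfect square:
  29: 29 − 1² = 28, 29 − 2² = 25 = 5² ⇒ 29 = 2² + 5².
  53: 53 − 1² = 52, 53 − 2² = 49 = 7² ⇒ 53 = 2² + 7².
  Combine using the Brahmagupta–Fibonacci identity (a² + b²)(c² + d²) = (ac − bd)² + (ad + bc)² = (ac + bd)² + (ad − bc)²:
  29 · 53 = 1537: from (2² + 5²)(2² + 7²), take (2·2 − 5·7, 2·7 + 5·2) = (4 − 35, 14 + 10) = (-31, 24); dropping signs (only squares matter) gives (31, 24); check 31² + 24² = 961 + 576 = 1537 ✓.
  Scale by k = 3: (3·31, 3·24) = (93, 72).
Step 4: Order so x ≤ y and verify: 72² + 93² = 5184 + 8649 = 13833 = n. ✓

n = 13833 = 72² + 93² (one valid representation with x ≤ y).


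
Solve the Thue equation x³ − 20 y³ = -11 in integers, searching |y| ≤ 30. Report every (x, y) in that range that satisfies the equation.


The equation is x³ - 20y³ = -11. For fixed y, x³ = 20·y³ − 11, so a solution requires the RHS to be a perfect cube.
Strategy: iterate y from -30 to 30, compute RHS = 20·y³ − 11, and check whether it is a (positive or negative) perfect cube.
Check small values of y:
  y = 0: RHS = -11 is not a perfect cube.
  y = 1: RHS = 9 is not a perfect cube.
  y = -1: RHS = -31 is not a perfect cube.
  y = 2: RHS = 149 is not a perfect cube.
  y = -2: RHS = -171 is not a perfect cube.
  y = 3: RHS = 529 is not a perfect cube.
  y = -3: RHS = -551 is not a perfect cube.
Continuing the search up to |y| = 30 finds no solutions either.
No (x, y) in the scanned range satisfies the equation.

No integer solutions with |y| ≤ 30.


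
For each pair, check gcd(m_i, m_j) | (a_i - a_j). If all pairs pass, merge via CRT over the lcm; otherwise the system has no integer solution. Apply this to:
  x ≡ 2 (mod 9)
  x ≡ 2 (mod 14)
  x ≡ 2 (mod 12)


Moduli 9, 14, 12 are not pairwise coprime, so CRT works modulo lcm(m_i) when all pairwise compatibility conditions hold.
Pairwise compatibility: gcd(m_i, m_j) must divide a_i - a_j for every pair.
Merge one congruence at a time:
  Start: x ≡ 2 (mod 9).
  Combine with x ≡ 2 (mod 14): gcd(9, 14) = 1; 2 - 2 = 0, which IS divisible by 1, so compatible.
    Write x = 2 + 9·t and substitute into x ≡ 2 (mod 14): 9·t ≡ 2 − 2 = 0 (mod 14).
    The inverse of 9 mod 14 is 11 (since 9·11 = 99 = 7·14 + 1), so t ≡ 11·0 = 0 ≡ 0 (mod 14).
    Then x = 2 + 9·0 = 2, valid modulo lcm(9, 14) = 126: x ≡ 2 (mod 126).
  Combine with x ≡ 2 (mod 12): gcd(126, 12) = 6; 2 - 2 = 0, which IS divisible by 6, so compatible.
    Write x = 2 + 126·t and substitute into x ≡ 2 (mod 12): 126·t ≡ 2 − 2 = 0 (mod 12).
    Divide the congruence (and modulus) by g = 6: 21·t ≡ 0 (mod 2).
    Reduce coefficients mod 2: 1·t ≡ 0 (mod 2).
    So t ≡ 0 (mod 2).
    Then x = 2 + 126·0 = 2, valid modulo lcm(126, 12) = 252: x ≡ 2 (mod 252).
Verify: 2 mod 9 = 2, 2 mod 14 = 2, 2 mod 12 = 2.

x ≡ 2 (mod 252).


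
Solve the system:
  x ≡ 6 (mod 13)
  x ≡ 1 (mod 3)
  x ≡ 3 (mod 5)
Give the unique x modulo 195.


Moduli 13, 3, 5 are pairwise coprime; by CRT there is a unique solution modulo M = 13 · 3 · 5 = 195.
Solve pairwise, accumulating the modulus:
  Start with x ≡ 6 (mod 13).
  Combine with x ≡ 1 (mod 3): since gcd(13, 3) = 1, we get a unique residue mod 39.
    Write x = 6 + 13·t and substitute into x ≡ 1 (mod 3): 13·t ≡ 1 − 6 = -5 (mod 3).
    Reduce coefficients mod 3: 1·t ≡ 1 (mod 3).
    So t ≡ 1 (mod 3).
    Then x = 6 + 13·1 = 19, valid modulo lcm(13, 3) = 39: x ≡ 19 (mod 39).
  Combine with x ≡ 3 (mod 5): since gcd(39, 5) = 1, we get a unique residue mod 195.
    Write x = 19 + 39·t and substitute into x ≡ 3 (mod 5): 39·t ≡ 3 − 19 = -16 (mod 5).
    Reduce coefficients mod 5: 4·t ≡ 4 (mod 5).
    The inverse of 4 mod 5 is 4 (since 4·4 = 16 = 3·5 + 1), so t ≡ 4·4 = 16 ≡ 1 (mod 5).
    Then x = 19 + 39·1 = 58, valid modulo lcm(39, 5) = 195: x ≡ 58 (mod 195).
Verify: 58 mod 13 = 6 ✓, 58 mod 3 = 1 ✓, 58 mod 5 = 3 ✓.

x ≡ 58 (mod 195).


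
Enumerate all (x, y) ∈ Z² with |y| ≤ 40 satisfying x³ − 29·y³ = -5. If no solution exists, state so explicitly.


The equation is x³ - 29y³ = -5. For fixed y, x³ = 29·y³ − 5, so a solution requires the RHS to be a perfect cube.
Strategy: iterate y from -40 to 40, compute RHS = 29·y³ − 5, and check whether it is a (positive or negative) perfect cube.
Check small values of y:
  y = 0: RHS = -5 is not a perfect cube.
  y = 1: RHS = 24 is not a perfect cube.
  y = -1: RHS = -34 is not a perfect cube.
  y = 2: RHS = 227 is not a perfect cube.
  y = -2: RHS = -237 is not a perfect cube.
  y = 3: RHS = 778 is not a perfect cube.
  y = -3: RHS = -788 is not a perfect cube.
Continuing the search up to |y| = 40 finds no solutions either.
No (x, y) in the scanned range satisfies the equation.

No integer solutions with |y| ≤ 40.


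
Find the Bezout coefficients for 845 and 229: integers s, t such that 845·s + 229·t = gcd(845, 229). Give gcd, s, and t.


Euclidean algorithm on (845, 229) — divide until remainder is 0:
  845 = 3 · 229 + 158
  229 = 1 · 158 + 71
  158 = 2 · 71 + 16
  71 = 4 · 16 + 7
  16 = 2 · 7 + 2
  7 = 3 · 2 + 1
  2 = 2 · 1 + 0
gcd(845, 229) = 1.
Track Bezout coefficients alongside the remainders: start with r₀ = 845 = a·1 + b·0 (s = 1, t = 0) and r₁ = 229 = a·0 + b·1 (s = 0, t = 1); each new remainder r_{k+1} = r_{k-1} − q_k·r_k inherits s_{k+1} = s_{k-1} − q_k·s_k, t_{k+1} = t_{k-1} − q_k·t_k, so r_k = a·s_k + b·t_k at every step:
  q = 3: r = 158, s = 1 − 3·0 = 1, t = 0 − 3·1 = -3  (check: 845·1 + 229·(-3) = 158)
  q = 1: r = 71, s = 0 − 1·1 = -1, t = 1 − 1·(-3) = 4  (check: 845·(-1) + 229·4 = 71)
  q = 2: r = 16, s = 1 − 2·(-1) = 3, t = -3 − 2·4 = -11  (check: 845·3 + 229·(-11) = 16)
  q = 4: r = 7, s = -1 − 4·3 = -13, t = 4 − 4·(-11) = 48  (check: 845·(-13) + 229·48 = 7)
  q = 2: r = 2, s = 3 − 2·(-13) = 29, t = -11 − 2·48 = -107  (check: 845·29 + 229·(-107) = 2)
  q = 3: r = 1, s = -13 − 3·29 = -100, t = 48 − 3·(-107) = 369  (check: 845·(-100) + 229·369 = 1)
The row with r = 1 (the gcd) gives the Bezout coefficients s = -100, t = 369.
Result: 845 · (-100) + 229 · (369) = 1.

gcd(845, 229) = 1; s = -100, t = 369 (check: 845·(-100) + 229·369 = 1).


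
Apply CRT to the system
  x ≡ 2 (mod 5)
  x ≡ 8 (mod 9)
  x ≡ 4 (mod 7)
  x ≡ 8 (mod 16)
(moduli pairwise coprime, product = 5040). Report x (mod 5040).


Product of moduli M = 5 · 9 · 7 · 16 = 5040.
Merge one congruence at a time:
  Start: x ≡ 2 (mod 5).
  Combine with x ≡ 8 (mod 9); new modulus lcm = 45.
    Write x = 2 + 5·t and substitute into x ≡ 8 (mod 9): 5·t ≡ 8 − 2 = 6 (mod 9).
    The inverse of 5 mod 9 is 2 (since 5·2 = 10 = 1·9 + 1), so t ≡ 2·6 = 12 ≡ 3 (mod 9).
    Then x = 2 + 5·3 = 17, valid modulo lcm(5, 9) = 45: x ≡ 17 (mod 45).
  Combine with x ≡ 4 (mod 7); new modulus lcm = 315.
    Write x = 17 + 45·t and substitute into x ≡ 4 (mod 7): 45·t ≡ 4 − 17 = -13 (mod 7).
    Reduce coefficients mod 7: 3·t ≡ 1 (mod 7).
    The inverse of 3 mod 7 is 5 (since 3·5 = 15 = 2·7 + 1), so t ≡ 5·1 = 5 ≡ 5 (mod 7).
    Then x = 17 + 45·5 = 242, valid modulo lcm(45, 7) = 315: x ≡ 242 (mod 315).
  Combine with x ≡ 8 (mod 16); new modulus lcm = 5040.
    Write x = 242 + 315·t and substitute into x ≡ 8 (mod 16): 315·t ≡ 8 − 242 = -234 (mod 16).
    Reduce coefficients mod 16: 11·t ≡ 6 (mod 16).
    The inverse of 11 mod 16 is 3 (since 11·3 = 33 = 2·16 + 1), so t ≡ 3·6 = 18 ≡ 2 (mod 16).
    Then x = 242 + 315·2 = 872, valid modulo lcm(315, 16) = 5040: x ≡ 872 (mod 5040).
Verify against each original: 872 mod 5 = 2, 872 mod 9 = 8, 872 mod 7 = 4, 872 mod 16 = 8.

x ≡ 872 (mod 5040).


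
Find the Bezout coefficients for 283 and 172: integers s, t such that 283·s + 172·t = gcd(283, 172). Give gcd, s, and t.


Euclidean algorithm on (283, 172) — divide until remainder is 0:
  283 = 1 · 172 + 111
  172 = 1 · 111 + 61
  111 = 1 · 61 + 50
  61 = 1 · 50 + 11
  50 = 4 · 11 + 6
  11 = 1 · 6 + 5
  6 = 1 · 5 + 1
  5 = 5 · 1 + 0
gcd(283, 172) = 1.
Track Bezout coefficients alongside the remainders: start with r₀ = 283 = a·1 + b·0 (s = 1, t = 0) and r₁ = 172 = a·0 + b·1 (s = 0, t = 1); each new remainder r_{k+1} = r_{k-1} − q_k·r_k inherits s_{k+1} = s_{k-1} − q_k·s_k, t_{k+1} = t_{k-1} − q_k·t_k, so r_k = a·s_k + b·t_k at every step:
  q = 1: r = 111, s = 1 − 1·0 = 1, t = 0 − 1·1 = -1  (check: 283·1 + 172·(-1) = 111)
  q = 1: r = 61, s = 0 − 1·1 = -1, t = 1 − 1·(-1) = 2  (check: 283·(-1) + 172·2 = 61)
  q = 1: r = 50, s = 1 − 1·(-1) = 2, t = -1 − 1·2 = -3  (check: 283·2 + 172·(-3) = 50)
  q = 1: r = 11, s = -1 − 1·2 = -3, t = 2 − 1·(-3) = 5  (check: 283·(-3) + 172·5 = 11)
  q = 4: r = 6, s = 2 − 4·(-3) = 14, t = -3 − 4·5 = -23  (check: 283·14 + 172·(-23) = 6)
  q = 1: r = 5, s = -3 − 1·14 = -17, t = 5 − 1·(-23) = 28  (check: 283·(-17) + 172·28 = 5)
  q = 1: r = 1, s = 14 − 1·(-17) = 31, t = -23 − 1·28 = -51  (check: 283·31 + 172·(-51) = 1)
The row with r = 1 (the gcd) gives the Bezout coefficients s = 31, t = -51.
Result: 283 · (31) + 172 · (-51) = 1.

gcd(283, 172) = 1; s = 31, t = -51 (check: 283·31 + 172·(-51) = 1).


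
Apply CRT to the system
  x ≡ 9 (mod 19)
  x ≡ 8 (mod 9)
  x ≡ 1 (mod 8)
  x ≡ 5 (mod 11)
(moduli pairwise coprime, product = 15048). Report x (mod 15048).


Product of moduli M = 19 · 9 · 8 · 11 = 15048.
Merge one congruence at a time:
  Start: x ≡ 9 (mod 19).
  Combine with x ≡ 8 (mod 9); new modulus lcm = 171.
    Write x = 9 + 19·t and substitute into x ≡ 8 (mod 9): 19·t ≡ 8 − 9 = -1 (mod 9).
    Reduce coefficients mod 9: 1·t ≡ 8 (mod 9).
    So t ≡ 8 (mod 9).
    Then x = 9 + 19·8 = 161, valid modulo lcm(19, 9) = 171: x ≡ 161 (mod 171).
  Combine with x ≡ 1 (mod 8); new modulus lcm = 1368.
    Write x = 161 + 171·t and substitute into x ≡ 1 (mod 8): 171·t ≡ 1 − 161 = -160 (mod 8).
    Reduce coefficients mod 8: 3·t ≡ 0 (mod 8).
    The inverse of 3 mod 8 is 3 (since 3·3 = 9 = 1·8 + 1), so t ≡ 3·0 = 0 ≡ 0 (mod 8).
    Then x = 161 + 171·0 = 161, valid modulo lcm(171, 8) = 1368: x ≡ 161 (mod 1368).
  Combine with x ≡ 5 (mod 11); new modulus lcm = 15048.
    Write x = 161 + 1368·t and substitute into x ≡ 5 (mod 11): 1368·t ≡ 5 − 161 = -156 (mod 11).
    Reduce coefficients mod 11: 4·t ≡ 9 (mod 11).
    The inverse of 4 mod 11 is 3 (since 4·3 = 12 = 1·11 + 1), so t ≡ 3·9 = 27 ≡ 5 (mod 11).
    Then x = 161 + 1368·5 = 7001, valid modulo lcm(1368, 11) = 15048: x ≡ 7001 (mod 15048).
Verify against each original: 7001 mod 19 = 9, 7001 mod 9 = 8, 7001 mod 8 = 1, 7001 mod 11 = 5.

x ≡ 7001 (mod 15048).


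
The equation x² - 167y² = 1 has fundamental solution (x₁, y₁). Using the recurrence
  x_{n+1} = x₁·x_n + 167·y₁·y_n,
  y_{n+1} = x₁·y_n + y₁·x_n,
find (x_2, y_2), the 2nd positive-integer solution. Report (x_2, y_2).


Step 1: Find the fundamental solution (x₁, y₁) of x² - 167y² = 1.
  Expand √167 as a continued fraction. a₀ = ⌊√167⌋ = 12; iterate m_{k+1} = d_k·a_k − m_k, d_{k+1} = (167 − m_{k+1}²)/d_k, a_{k+1} = ⌊(a₀ + m_{k+1})/d_{k+1}⌋ (starting m₀ = 0, d₀ = 1), with convergents p_k = a_k·p_{k-1} + p_{k-2}, q_k = a_k·q_{k-1} + q_{k-2} (p₋₁ = 1, q₋₁ = 0):
  k = 0: a₀ = 12; p₀/q₀ = 12/1; p₀² − 167·q₀² = 144 − 167 = -23.
  k = 1: m = 12, d = 23, a = ⌊(12 + 12)/23⌋ = 1; p/q = (1·12 + 1)/(1·1 + 0) = 13/1; p² − 167·q² = 169 − 167 = 2.
  k = 2: m = 11, d = 2, a = ⌊(12 + 11)/2⌋ = 11; p/q = (11·13 + 12)/(11·1 + 1) = 155/12; p² − 167·q² = 24025 − 24048 = -23.
  k = 3: m = 11, d = 23, a = ⌊(12 + 11)/23⌋ = 1; p/q = (1·155 + 13)/(1·12 + 1) = 168/13; p² − 167·q² = 28224 − 28223 = 1.
  The first convergent with p² − 167·q² = 1 gives the fundamental solution (x₁, y₁) = (168, 13).
Step 2: Apply the recurrence (x_{n+1}, y_{n+1}) = (x₁x_n + 167y₁y_n, x₁y_n + y₁x_n) repeatedly.
  From (x_1, y_1) = (168, 13): x_2 = 168·168 + 167·13·13 = 56447; y_2 = 168·13 + 13·168 = 4368.
Step 3: Verify x_2² - 167·y_2² = 3186263809 - 3186263808 = 1 (should be 1). ✓

(x_1, y_1) = (168, 13); (x_2, y_2) = (56447, 4368).


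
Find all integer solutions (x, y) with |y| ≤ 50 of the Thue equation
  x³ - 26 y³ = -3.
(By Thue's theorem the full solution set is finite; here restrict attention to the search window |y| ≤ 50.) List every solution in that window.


The equation is x³ - 26y³ = -3. For fixed y, x³ = 26·y³ − 3, so a solution requires the RHS to be a perfect cube.
Strategy: iterate y from -50 to 50, compute RHS = 26·y³ − 3, and check whether it is a (positive or negative) perfect cube.
Check small values of y:
  y = 0: RHS = -3 is not a perfect cube.
  y = 1: RHS = 23 is not a perfect cube.
  y = -1: RHS = -29 is not a perfect cube.
  y = 2: RHS = 205 is not a perfect cube.
  y = -2: RHS = -211 is not a perfect cube.
  y = 3: RHS = 699 is not a perfect cube.
  y = -3: RHS = -705 is not a perfect cube.
Continuing the search up to |y| = 50 finds no solutions either.
No (x, y) in the scanned range satisfies the equation.

No integer solutions with |y| ≤ 50.


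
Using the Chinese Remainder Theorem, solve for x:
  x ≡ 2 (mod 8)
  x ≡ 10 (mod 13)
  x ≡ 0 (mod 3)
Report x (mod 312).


Moduli 8, 13, 3 are pairwise coprime; by CRT there is a unique solution modulo M = 8 · 13 · 3 = 312.
Solve pairwise, accumulating the modulus:
  Start with x ≡ 2 (mod 8).
  Combine with x ≡ 10 (mod 13): since gcd(8, 13) = 1, we get a unique residue mod 104.
    Write x = 2 + 8·t and substitute into x ≡ 10 (mod 13): 8·t ≡ 10 − 2 = 8 (mod 13).
    The inverse of 8 mod 13 is 5 (since 8·5 = 40 = 3·13 + 1), so t ≡ 5·8 = 40 ≡ 1 (mod 13).
    Then x = 2 + 8·1 = 10, valid modulo lcm(8, 13) = 104: x ≡ 10 (mod 104).
  Combine with x ≡ 0 (mod 3): since gcd(104, 3) = 1, we get a unique residue mod 312.
    Write x = 10 + 104·t and substitute into x ≡ 0 (mod 3): 104·t ≡ 0 − 10 = -10 (mod 3).
    Reduce coefficients mod 3: 2·t ≡ 2 (mod 3).
    The inverse of 2 mod 3 is 2 (since 2·2 = 4 = 1·3 + 1), so t ≡ 2·2 = 4 ≡ 1 (mod 3).
    Then x = 10 + 104·1 = 114, valid modulo lcm(104, 3) = 312: x ≡ 114 (mod 312).
Verify: 114 mod 8 = 2 ✓, 114 mod 13 = 10 ✓, 114 mod 3 = 0 ✓.

x ≡ 114 (mod 312).


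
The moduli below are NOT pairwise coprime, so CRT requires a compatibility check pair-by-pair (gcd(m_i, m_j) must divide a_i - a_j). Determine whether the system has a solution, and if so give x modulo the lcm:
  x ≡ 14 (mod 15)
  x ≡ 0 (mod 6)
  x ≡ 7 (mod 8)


Moduli 15, 6, 8 are not pairwise coprime, so CRT works modulo lcm(m_i) when all pairwise compatibility conditions hold.
Pairwise compatibility: gcd(m_i, m_j) must divide a_i - a_j for every pair.
Merge one congruence at a time:
  Start: x ≡ 14 (mod 15).
  Combine with x ≡ 0 (mod 6): gcd(15, 6) = 3, and 0 - 14 = -14 is NOT divisible by 3.
    ⇒ system is inconsistent (no integer solution).

No solution (the system is inconsistent).


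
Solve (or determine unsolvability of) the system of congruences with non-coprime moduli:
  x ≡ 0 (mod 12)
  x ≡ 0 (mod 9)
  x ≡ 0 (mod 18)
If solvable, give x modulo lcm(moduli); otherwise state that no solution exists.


Moduli 12, 9, 18 are not pairwise coprime, so CRT works modulo lcm(m_i) when all pairwise compatibility conditions hold.
Pairwise compatibility: gcd(m_i, m_j) must divide a_i - a_j for every pair.
Merge one congruence at a time:
  Start: x ≡ 0 (mod 12).
  Combine with x ≡ 0 (mod 9): gcd(12, 9) = 3; 0 - 0 = 0, which IS divisible by 3, so compatible.
    Write x = 0 + 12·t and substitute into x ≡ 0 (mod 9): 12·t ≡ 0 − 0 = 0 (mod 9).
    Divide the congruence (and modulus) by g = 3: 4·t ≡ 0 (mod 3).
    Reduce coefficients mod 3: 1·t ≡ 0 (mod 3).
    So t ≡ 0 (mod 3).
    Then x = 0 + 12·0 = 0, valid modulo lcm(12, 9) = 36: x ≡ 0 (mod 36).
  Combine with x ≡ 0 (mod 18): gcd(36, 18) = 18; 0 - 0 = 0, which IS divisible by 18, so compatible.
    Write x = 0 + 36·t and substitute into x ≡ 0 (mod 18): 36·t ≡ 0 − 0 = 0 (mod 18).
    Divide the congruence (and modulus) by g = 18: 2·t ≡ 0 (mod 1).
    Modulo 1 every t works; take t = 0.
    Then x = 0 + 36·0 = 0, valid modulo lcm(36, 18) = 36: x ≡ 0 (mod 36).
Verify: 0 mod 12 = 0, 0 mod 9 = 0, 0 mod 18 = 0.

x ≡ 0 (mod 36).


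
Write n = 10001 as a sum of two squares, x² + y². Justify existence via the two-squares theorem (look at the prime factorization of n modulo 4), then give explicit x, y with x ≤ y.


Step 1: Factor n = 10001 = 73 · 137.
Step 2: Check the mod-4 condition on each prime factor: 73 ≡ 1 (mod 4), exponent 1; 137 ≡ 1 (mod 4), exponent 1.
All primes ≡ 3 (mod 4) appear to even exponent (or don't appear), so by the two-squares theorem n IS expressible as a sum of two squares.
Step 3: Build a representation. Here n = 73 · 137 is a product of primes ≡ 1 (mod 4). Each prime p ≡ 1 (mod 4) is itself a sum of two squares; find a² by testing p − a² for a perfect square:
  73: 73 − 1² = 72, 73 − 2² = 69, 73 − 3² = 64 = 8² ⇒ 73 = 3² + 8².
  137: 137 − 1² = 136, 137 − 2² = 133, 137 − 3² = 128, 137 − 4² = 121 = 11² ⇒ 137 = 4² + 11².
  Combine using the Brahmagupta–Fibonacci identity (a² + b²)(c² + d²) = (ac − bd)² + (ad + bc)² = (ac + bd)² + (ad − bc)²:
  73 · 137 = 10001: from (3² + 8²)(4² + 11²), take (3·4 − 8·11, 3·11 + 8·4) = (12 − 88, 33 + 32) = (-76, 65); dropping signs (only squares matter) gives (76, 65); check 76² + 65² = 5776 + 4225 = 10001 ✓.
Step 4: Order so x ≤ y and verify: 65² + 76² = 4225 + 5776 = 10001 = n. ✓

n = 10001 = 65² + 76² (one valid representation with x ≤ y).


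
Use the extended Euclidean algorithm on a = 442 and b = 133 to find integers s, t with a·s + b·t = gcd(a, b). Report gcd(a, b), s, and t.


Euclidean algorithm on (442, 133) — divide until remainder is 0:
  442 = 3 · 133 + 43
  133 = 3 · 43 + 4
  43 = 10 · 4 + 3
  4 = 1 · 3 + 1
  3 = 3 · 1 + 0
gcd(442, 133) = 1.
Track Bezout coefficients alongside the remainders: start with r₀ = 442 = a·1 + b·0 (s = 1, t = 0) and r₁ = 133 = a·0 + b·1 (s = 0, t = 1); each new remainder r_{k+1} = r_{k-1} − q_k·r_k inherits s_{k+1} = s_{k-1} − q_k·s_k, t_{k+1} = t_{k-1} − q_k·t_k, so r_k = a·s_k + b·t_k at every step:
  q = 3: r = 43, s = 1 − 3·0 = 1, t = 0 − 3·1 = -3  (check: 442·1 + 133·(-3) = 43)
  q = 3: r = 4, s = 0 − 3·1 = -3, t = 1 − 3·(-3) = 10  (check: 442·(-3) + 133·10 = 4)
  q = 10: r = 3, s = 1 − 10·(-3) = 31, t = -3 − 10·10 = -103  (check: 442·31 + 133·(-103) = 3)
  q = 1: r = 1, s = -3 − 1·31 = -34, t = 10 − 1·(-103) = 113  (check: 442·(-34) + 133·113 = 1)
The row with r = 1 (the gcd) gives the Bezout coefficients s = -34, t = 113.
Result: 442 · (-34) + 133 · (113) = 1.

gcd(442, 133) = 1; s = -34, t = 113 (check: 442·(-34) + 133·113 = 1).


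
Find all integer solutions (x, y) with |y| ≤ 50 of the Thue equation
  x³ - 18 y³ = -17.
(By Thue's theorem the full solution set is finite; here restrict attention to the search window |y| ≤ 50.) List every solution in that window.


The equation is x³ - 18y³ = -17. For fixed y, x³ = 18·y³ − 17, so a solution requires the RHS to be a perfect cube.
Strategy: iterate y from -50 to 50, compute RHS = 18·y³ − 17, and check whether it is a (positive or negative) perfect cube.
Check small values of y:
  y = 0: RHS = -17 is not a perfect cube.
  y = 1: RHS = 1 = (1)³ ⇒ x = 1 works.
  y = -1: RHS = -35 is not a perfect cube.
  y = 2: RHS = 127 is not a perfect cube.
  y = -2: RHS = -161 is not a perfect cube.
  y = 3: RHS = 469 is not a perfect cube.
  y = -3: RHS = -503 is not a perfect cube.
Continuing the search up to |y| = 50 finds no further solutions beyond those listed.
Collected solutions: (1, 1).

Solutions (with |y| ≤ 50): (1, 1).
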